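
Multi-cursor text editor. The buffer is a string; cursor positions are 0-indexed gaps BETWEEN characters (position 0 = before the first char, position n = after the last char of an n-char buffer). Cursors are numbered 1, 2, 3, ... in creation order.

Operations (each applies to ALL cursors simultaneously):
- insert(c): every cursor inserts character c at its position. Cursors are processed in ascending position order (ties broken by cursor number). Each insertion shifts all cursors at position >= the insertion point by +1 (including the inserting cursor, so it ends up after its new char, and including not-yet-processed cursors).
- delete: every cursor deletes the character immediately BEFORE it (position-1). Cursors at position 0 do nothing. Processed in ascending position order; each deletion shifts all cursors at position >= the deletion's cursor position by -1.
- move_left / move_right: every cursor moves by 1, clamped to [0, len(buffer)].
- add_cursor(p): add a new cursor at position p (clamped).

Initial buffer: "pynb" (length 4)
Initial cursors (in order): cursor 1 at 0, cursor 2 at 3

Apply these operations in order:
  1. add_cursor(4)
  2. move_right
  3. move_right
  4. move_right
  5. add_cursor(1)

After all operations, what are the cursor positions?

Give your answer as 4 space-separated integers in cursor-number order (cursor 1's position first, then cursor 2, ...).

Answer: 3 4 4 1

Derivation:
After op 1 (add_cursor(4)): buffer="pynb" (len 4), cursors c1@0 c2@3 c3@4, authorship ....
After op 2 (move_right): buffer="pynb" (len 4), cursors c1@1 c2@4 c3@4, authorship ....
After op 3 (move_right): buffer="pynb" (len 4), cursors c1@2 c2@4 c3@4, authorship ....
After op 4 (move_right): buffer="pynb" (len 4), cursors c1@3 c2@4 c3@4, authorship ....
After op 5 (add_cursor(1)): buffer="pynb" (len 4), cursors c4@1 c1@3 c2@4 c3@4, authorship ....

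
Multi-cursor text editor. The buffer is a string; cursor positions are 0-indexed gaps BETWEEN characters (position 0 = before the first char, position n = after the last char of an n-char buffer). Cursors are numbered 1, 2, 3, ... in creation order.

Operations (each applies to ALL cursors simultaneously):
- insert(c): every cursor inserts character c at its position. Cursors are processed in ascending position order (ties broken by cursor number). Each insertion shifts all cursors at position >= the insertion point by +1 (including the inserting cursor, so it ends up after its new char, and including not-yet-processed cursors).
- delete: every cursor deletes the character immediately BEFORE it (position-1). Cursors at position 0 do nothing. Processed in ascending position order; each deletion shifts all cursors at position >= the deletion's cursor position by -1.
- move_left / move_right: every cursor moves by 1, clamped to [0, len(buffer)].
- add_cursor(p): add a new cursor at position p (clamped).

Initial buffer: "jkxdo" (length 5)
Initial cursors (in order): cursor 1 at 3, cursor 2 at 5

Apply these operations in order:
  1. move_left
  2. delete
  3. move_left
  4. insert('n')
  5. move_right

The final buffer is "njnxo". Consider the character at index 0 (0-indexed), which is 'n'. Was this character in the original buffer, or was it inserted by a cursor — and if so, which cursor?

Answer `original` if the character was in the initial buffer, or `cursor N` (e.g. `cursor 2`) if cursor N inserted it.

After op 1 (move_left): buffer="jkxdo" (len 5), cursors c1@2 c2@4, authorship .....
After op 2 (delete): buffer="jxo" (len 3), cursors c1@1 c2@2, authorship ...
After op 3 (move_left): buffer="jxo" (len 3), cursors c1@0 c2@1, authorship ...
After op 4 (insert('n')): buffer="njnxo" (len 5), cursors c1@1 c2@3, authorship 1.2..
After op 5 (move_right): buffer="njnxo" (len 5), cursors c1@2 c2@4, authorship 1.2..
Authorship (.=original, N=cursor N): 1 . 2 . .
Index 0: author = 1

Answer: cursor 1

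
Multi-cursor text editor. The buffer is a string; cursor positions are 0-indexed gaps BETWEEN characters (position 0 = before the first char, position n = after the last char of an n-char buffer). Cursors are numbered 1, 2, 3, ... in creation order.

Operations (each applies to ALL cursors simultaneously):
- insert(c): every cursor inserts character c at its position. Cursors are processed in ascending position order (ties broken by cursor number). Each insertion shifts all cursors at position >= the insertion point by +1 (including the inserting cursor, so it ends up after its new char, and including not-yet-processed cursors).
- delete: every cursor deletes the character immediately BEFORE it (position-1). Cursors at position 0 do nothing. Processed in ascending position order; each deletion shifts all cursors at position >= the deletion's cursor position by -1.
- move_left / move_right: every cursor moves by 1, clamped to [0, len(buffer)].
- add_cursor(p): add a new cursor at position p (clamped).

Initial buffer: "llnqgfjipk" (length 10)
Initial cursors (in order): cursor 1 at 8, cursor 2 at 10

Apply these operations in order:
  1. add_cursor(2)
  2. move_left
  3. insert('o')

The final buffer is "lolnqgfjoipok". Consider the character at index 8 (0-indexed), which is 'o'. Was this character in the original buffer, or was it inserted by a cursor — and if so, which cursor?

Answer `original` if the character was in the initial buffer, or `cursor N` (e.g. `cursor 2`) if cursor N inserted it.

After op 1 (add_cursor(2)): buffer="llnqgfjipk" (len 10), cursors c3@2 c1@8 c2@10, authorship ..........
After op 2 (move_left): buffer="llnqgfjipk" (len 10), cursors c3@1 c1@7 c2@9, authorship ..........
After op 3 (insert('o')): buffer="lolnqgfjoipok" (len 13), cursors c3@2 c1@9 c2@12, authorship .3......1..2.
Authorship (.=original, N=cursor N): . 3 . . . . . . 1 . . 2 .
Index 8: author = 1

Answer: cursor 1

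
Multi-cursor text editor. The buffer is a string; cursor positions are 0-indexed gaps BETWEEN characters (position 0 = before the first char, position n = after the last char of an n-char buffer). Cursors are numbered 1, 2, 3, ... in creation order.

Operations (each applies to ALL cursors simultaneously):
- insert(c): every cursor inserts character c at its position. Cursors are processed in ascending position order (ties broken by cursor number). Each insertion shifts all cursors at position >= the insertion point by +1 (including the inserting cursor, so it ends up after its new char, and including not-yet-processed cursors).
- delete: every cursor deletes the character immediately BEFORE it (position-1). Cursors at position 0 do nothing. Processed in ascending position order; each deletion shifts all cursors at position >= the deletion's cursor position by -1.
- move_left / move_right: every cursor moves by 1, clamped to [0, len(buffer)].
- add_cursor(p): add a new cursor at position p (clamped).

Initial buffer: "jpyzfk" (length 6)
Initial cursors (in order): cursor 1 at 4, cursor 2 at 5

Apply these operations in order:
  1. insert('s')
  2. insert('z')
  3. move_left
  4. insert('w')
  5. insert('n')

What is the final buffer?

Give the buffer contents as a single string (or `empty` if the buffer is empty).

Answer: jpyzswnzfswnzk

Derivation:
After op 1 (insert('s')): buffer="jpyzsfsk" (len 8), cursors c1@5 c2@7, authorship ....1.2.
After op 2 (insert('z')): buffer="jpyzszfszk" (len 10), cursors c1@6 c2@9, authorship ....11.22.
After op 3 (move_left): buffer="jpyzszfszk" (len 10), cursors c1@5 c2@8, authorship ....11.22.
After op 4 (insert('w')): buffer="jpyzswzfswzk" (len 12), cursors c1@6 c2@10, authorship ....111.222.
After op 5 (insert('n')): buffer="jpyzswnzfswnzk" (len 14), cursors c1@7 c2@12, authorship ....1111.2222.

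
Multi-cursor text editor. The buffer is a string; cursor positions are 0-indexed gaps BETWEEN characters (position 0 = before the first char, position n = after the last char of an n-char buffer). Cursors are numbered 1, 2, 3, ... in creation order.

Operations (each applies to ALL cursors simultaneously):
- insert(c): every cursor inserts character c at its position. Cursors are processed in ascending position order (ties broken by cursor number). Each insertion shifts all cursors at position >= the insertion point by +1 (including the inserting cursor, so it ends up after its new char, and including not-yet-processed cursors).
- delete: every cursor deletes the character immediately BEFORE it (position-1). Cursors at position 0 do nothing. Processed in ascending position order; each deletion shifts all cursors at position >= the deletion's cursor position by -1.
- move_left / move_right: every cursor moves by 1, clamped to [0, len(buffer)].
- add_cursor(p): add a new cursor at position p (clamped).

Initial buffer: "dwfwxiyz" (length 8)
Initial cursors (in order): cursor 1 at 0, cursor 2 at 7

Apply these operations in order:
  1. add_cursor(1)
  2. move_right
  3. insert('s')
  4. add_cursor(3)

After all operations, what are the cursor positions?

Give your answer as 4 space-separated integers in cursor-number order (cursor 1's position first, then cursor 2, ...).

After op 1 (add_cursor(1)): buffer="dwfwxiyz" (len 8), cursors c1@0 c3@1 c2@7, authorship ........
After op 2 (move_right): buffer="dwfwxiyz" (len 8), cursors c1@1 c3@2 c2@8, authorship ........
After op 3 (insert('s')): buffer="dswsfwxiyzs" (len 11), cursors c1@2 c3@4 c2@11, authorship .1.3......2
After op 4 (add_cursor(3)): buffer="dswsfwxiyzs" (len 11), cursors c1@2 c4@3 c3@4 c2@11, authorship .1.3......2

Answer: 2 11 4 3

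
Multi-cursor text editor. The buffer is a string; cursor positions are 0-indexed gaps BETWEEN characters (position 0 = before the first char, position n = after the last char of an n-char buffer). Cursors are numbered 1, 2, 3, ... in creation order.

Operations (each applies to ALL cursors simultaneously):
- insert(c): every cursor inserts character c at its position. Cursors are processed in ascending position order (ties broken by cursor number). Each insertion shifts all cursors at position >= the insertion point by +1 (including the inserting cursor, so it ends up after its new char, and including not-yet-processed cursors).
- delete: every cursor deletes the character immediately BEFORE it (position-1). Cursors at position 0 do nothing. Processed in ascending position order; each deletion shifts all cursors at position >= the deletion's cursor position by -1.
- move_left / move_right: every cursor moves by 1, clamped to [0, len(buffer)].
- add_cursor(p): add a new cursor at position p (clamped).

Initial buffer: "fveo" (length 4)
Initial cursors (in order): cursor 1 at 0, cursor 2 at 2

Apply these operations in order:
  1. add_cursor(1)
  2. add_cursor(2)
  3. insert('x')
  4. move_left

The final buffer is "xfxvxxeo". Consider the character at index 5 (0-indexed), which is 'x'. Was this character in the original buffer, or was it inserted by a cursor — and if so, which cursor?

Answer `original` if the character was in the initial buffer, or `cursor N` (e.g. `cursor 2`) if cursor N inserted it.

After op 1 (add_cursor(1)): buffer="fveo" (len 4), cursors c1@0 c3@1 c2@2, authorship ....
After op 2 (add_cursor(2)): buffer="fveo" (len 4), cursors c1@0 c3@1 c2@2 c4@2, authorship ....
After op 3 (insert('x')): buffer="xfxvxxeo" (len 8), cursors c1@1 c3@3 c2@6 c4@6, authorship 1.3.24..
After op 4 (move_left): buffer="xfxvxxeo" (len 8), cursors c1@0 c3@2 c2@5 c4@5, authorship 1.3.24..
Authorship (.=original, N=cursor N): 1 . 3 . 2 4 . .
Index 5: author = 4

Answer: cursor 4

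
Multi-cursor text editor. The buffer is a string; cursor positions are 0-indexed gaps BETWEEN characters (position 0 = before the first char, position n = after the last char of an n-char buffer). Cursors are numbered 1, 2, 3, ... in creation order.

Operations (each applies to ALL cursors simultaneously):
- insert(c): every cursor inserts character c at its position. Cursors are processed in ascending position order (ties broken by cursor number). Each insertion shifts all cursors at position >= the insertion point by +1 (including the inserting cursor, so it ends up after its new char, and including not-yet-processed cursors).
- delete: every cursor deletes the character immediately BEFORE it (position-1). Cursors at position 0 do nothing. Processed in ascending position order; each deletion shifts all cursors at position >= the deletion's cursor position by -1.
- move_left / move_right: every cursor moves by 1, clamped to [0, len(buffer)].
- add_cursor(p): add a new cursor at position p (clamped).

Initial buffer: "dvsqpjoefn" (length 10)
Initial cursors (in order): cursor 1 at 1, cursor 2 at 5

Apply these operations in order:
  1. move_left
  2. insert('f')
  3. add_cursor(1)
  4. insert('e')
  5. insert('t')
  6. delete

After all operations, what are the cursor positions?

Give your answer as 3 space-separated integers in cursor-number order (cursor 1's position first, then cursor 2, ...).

After op 1 (move_left): buffer="dvsqpjoefn" (len 10), cursors c1@0 c2@4, authorship ..........
After op 2 (insert('f')): buffer="fdvsqfpjoefn" (len 12), cursors c1@1 c2@6, authorship 1....2......
After op 3 (add_cursor(1)): buffer="fdvsqfpjoefn" (len 12), cursors c1@1 c3@1 c2@6, authorship 1....2......
After op 4 (insert('e')): buffer="feedvsqfepjoefn" (len 15), cursors c1@3 c3@3 c2@9, authorship 113....22......
After op 5 (insert('t')): buffer="feettdvsqfetpjoefn" (len 18), cursors c1@5 c3@5 c2@12, authorship 11313....222......
After op 6 (delete): buffer="feedvsqfepjoefn" (len 15), cursors c1@3 c3@3 c2@9, authorship 113....22......

Answer: 3 9 3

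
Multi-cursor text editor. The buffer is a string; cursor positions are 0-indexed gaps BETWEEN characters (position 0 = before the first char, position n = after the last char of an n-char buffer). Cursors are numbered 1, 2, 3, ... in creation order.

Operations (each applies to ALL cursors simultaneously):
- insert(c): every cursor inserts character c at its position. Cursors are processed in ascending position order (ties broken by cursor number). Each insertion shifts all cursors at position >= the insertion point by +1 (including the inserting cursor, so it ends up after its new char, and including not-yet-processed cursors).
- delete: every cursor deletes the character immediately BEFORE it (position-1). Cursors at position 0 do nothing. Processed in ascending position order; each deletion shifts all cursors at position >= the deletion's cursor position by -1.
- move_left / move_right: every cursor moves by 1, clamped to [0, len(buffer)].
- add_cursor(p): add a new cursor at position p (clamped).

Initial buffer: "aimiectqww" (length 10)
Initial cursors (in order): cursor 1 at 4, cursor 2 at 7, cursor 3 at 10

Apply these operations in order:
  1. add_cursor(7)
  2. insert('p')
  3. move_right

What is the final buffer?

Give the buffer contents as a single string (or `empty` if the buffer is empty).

After op 1 (add_cursor(7)): buffer="aimiectqww" (len 10), cursors c1@4 c2@7 c4@7 c3@10, authorship ..........
After op 2 (insert('p')): buffer="aimipectppqwwp" (len 14), cursors c1@5 c2@10 c4@10 c3@14, authorship ....1...24...3
After op 3 (move_right): buffer="aimipectppqwwp" (len 14), cursors c1@6 c2@11 c4@11 c3@14, authorship ....1...24...3

Answer: aimipectppqwwp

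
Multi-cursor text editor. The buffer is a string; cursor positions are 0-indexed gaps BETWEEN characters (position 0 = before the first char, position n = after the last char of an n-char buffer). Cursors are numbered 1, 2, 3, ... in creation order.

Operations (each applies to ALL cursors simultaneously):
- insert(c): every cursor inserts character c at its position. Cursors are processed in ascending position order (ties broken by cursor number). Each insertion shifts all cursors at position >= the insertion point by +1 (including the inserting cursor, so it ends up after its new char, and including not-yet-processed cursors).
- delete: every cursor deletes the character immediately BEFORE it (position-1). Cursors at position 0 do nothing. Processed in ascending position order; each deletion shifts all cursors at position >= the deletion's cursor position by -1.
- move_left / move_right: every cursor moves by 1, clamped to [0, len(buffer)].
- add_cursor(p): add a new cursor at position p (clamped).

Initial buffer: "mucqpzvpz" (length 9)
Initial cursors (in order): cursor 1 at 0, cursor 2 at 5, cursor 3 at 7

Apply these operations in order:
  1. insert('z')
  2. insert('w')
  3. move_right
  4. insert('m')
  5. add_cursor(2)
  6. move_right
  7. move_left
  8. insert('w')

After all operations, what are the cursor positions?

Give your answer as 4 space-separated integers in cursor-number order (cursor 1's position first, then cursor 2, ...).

After op 1 (insert('z')): buffer="zmucqpzzvzpz" (len 12), cursors c1@1 c2@7 c3@10, authorship 1.....2..3..
After op 2 (insert('w')): buffer="zwmucqpzwzvzwpz" (len 15), cursors c1@2 c2@9 c3@13, authorship 11.....22..33..
After op 3 (move_right): buffer="zwmucqpzwzvzwpz" (len 15), cursors c1@3 c2@10 c3@14, authorship 11.....22..33..
After op 4 (insert('m')): buffer="zwmmucqpzwzmvzwpmz" (len 18), cursors c1@4 c2@12 c3@17, authorship 11.1....22.2.33.3.
After op 5 (add_cursor(2)): buffer="zwmmucqpzwzmvzwpmz" (len 18), cursors c4@2 c1@4 c2@12 c3@17, authorship 11.1....22.2.33.3.
After op 6 (move_right): buffer="zwmmucqpzwzmvzwpmz" (len 18), cursors c4@3 c1@5 c2@13 c3@18, authorship 11.1....22.2.33.3.
After op 7 (move_left): buffer="zwmmucqpzwzmvzwpmz" (len 18), cursors c4@2 c1@4 c2@12 c3@17, authorship 11.1....22.2.33.3.
After op 8 (insert('w')): buffer="zwwmmwucqpzwzmwvzwpmwz" (len 22), cursors c4@3 c1@6 c2@15 c3@21, authorship 114.11....22.22.33.33.

Answer: 6 15 21 3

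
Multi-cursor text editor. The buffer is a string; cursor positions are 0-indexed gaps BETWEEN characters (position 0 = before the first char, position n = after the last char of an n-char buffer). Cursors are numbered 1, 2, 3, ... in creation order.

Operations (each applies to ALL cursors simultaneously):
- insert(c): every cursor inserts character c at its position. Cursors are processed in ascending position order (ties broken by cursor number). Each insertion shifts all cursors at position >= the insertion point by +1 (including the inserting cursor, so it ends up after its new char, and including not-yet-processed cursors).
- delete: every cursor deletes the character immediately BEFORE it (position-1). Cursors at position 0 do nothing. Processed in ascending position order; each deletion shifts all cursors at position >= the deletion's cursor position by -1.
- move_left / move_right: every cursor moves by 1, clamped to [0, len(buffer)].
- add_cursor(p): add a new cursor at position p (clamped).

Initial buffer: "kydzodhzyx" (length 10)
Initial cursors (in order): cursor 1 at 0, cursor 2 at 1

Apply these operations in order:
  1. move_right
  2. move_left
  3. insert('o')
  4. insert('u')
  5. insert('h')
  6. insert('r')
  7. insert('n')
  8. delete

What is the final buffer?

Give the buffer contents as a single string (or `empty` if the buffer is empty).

Answer: ouhrkouhrydzodhzyx

Derivation:
After op 1 (move_right): buffer="kydzodhzyx" (len 10), cursors c1@1 c2@2, authorship ..........
After op 2 (move_left): buffer="kydzodhzyx" (len 10), cursors c1@0 c2@1, authorship ..........
After op 3 (insert('o')): buffer="okoydzodhzyx" (len 12), cursors c1@1 c2@3, authorship 1.2.........
After op 4 (insert('u')): buffer="oukouydzodhzyx" (len 14), cursors c1@2 c2@5, authorship 11.22.........
After op 5 (insert('h')): buffer="ouhkouhydzodhzyx" (len 16), cursors c1@3 c2@7, authorship 111.222.........
After op 6 (insert('r')): buffer="ouhrkouhrydzodhzyx" (len 18), cursors c1@4 c2@9, authorship 1111.2222.........
After op 7 (insert('n')): buffer="ouhrnkouhrnydzodhzyx" (len 20), cursors c1@5 c2@11, authorship 11111.22222.........
After op 8 (delete): buffer="ouhrkouhrydzodhzyx" (len 18), cursors c1@4 c2@9, authorship 1111.2222.........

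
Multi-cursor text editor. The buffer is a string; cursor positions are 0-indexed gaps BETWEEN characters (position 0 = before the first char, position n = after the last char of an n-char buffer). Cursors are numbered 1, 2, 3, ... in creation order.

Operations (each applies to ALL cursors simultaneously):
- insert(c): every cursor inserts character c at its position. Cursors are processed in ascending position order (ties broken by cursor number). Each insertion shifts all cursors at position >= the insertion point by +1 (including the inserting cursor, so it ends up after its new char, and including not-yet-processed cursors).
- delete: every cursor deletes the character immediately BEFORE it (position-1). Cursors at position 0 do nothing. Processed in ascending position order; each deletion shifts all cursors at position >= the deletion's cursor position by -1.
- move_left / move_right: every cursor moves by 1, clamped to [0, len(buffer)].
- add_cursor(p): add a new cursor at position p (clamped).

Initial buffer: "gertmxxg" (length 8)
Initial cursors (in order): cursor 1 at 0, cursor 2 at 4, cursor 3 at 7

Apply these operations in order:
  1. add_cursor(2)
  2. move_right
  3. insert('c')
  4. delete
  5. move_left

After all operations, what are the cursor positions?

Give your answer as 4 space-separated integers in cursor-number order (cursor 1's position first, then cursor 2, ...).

Answer: 0 4 7 2

Derivation:
After op 1 (add_cursor(2)): buffer="gertmxxg" (len 8), cursors c1@0 c4@2 c2@4 c3@7, authorship ........
After op 2 (move_right): buffer="gertmxxg" (len 8), cursors c1@1 c4@3 c2@5 c3@8, authorship ........
After op 3 (insert('c')): buffer="gcerctmcxxgc" (len 12), cursors c1@2 c4@5 c2@8 c3@12, authorship .1..4..2...3
After op 4 (delete): buffer="gertmxxg" (len 8), cursors c1@1 c4@3 c2@5 c3@8, authorship ........
After op 5 (move_left): buffer="gertmxxg" (len 8), cursors c1@0 c4@2 c2@4 c3@7, authorship ........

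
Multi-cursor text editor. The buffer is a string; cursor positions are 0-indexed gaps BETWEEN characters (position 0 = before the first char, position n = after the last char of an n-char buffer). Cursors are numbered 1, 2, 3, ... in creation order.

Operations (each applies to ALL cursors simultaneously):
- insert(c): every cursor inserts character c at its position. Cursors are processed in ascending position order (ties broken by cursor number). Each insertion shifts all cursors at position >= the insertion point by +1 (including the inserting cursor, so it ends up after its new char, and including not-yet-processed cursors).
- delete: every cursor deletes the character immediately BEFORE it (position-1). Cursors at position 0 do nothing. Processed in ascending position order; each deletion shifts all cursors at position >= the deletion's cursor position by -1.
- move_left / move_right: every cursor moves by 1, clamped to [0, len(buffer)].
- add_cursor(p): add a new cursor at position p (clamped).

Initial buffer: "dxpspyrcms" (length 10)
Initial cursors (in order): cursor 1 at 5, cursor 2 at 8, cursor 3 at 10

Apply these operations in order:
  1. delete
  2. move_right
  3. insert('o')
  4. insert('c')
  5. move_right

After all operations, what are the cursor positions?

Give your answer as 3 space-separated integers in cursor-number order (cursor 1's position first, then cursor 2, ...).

After op 1 (delete): buffer="dxpsyrm" (len 7), cursors c1@4 c2@6 c3@7, authorship .......
After op 2 (move_right): buffer="dxpsyrm" (len 7), cursors c1@5 c2@7 c3@7, authorship .......
After op 3 (insert('o')): buffer="dxpsyormoo" (len 10), cursors c1@6 c2@10 c3@10, authorship .....1..23
After op 4 (insert('c')): buffer="dxpsyocrmoocc" (len 13), cursors c1@7 c2@13 c3@13, authorship .....11..2323
After op 5 (move_right): buffer="dxpsyocrmoocc" (len 13), cursors c1@8 c2@13 c3@13, authorship .....11..2323

Answer: 8 13 13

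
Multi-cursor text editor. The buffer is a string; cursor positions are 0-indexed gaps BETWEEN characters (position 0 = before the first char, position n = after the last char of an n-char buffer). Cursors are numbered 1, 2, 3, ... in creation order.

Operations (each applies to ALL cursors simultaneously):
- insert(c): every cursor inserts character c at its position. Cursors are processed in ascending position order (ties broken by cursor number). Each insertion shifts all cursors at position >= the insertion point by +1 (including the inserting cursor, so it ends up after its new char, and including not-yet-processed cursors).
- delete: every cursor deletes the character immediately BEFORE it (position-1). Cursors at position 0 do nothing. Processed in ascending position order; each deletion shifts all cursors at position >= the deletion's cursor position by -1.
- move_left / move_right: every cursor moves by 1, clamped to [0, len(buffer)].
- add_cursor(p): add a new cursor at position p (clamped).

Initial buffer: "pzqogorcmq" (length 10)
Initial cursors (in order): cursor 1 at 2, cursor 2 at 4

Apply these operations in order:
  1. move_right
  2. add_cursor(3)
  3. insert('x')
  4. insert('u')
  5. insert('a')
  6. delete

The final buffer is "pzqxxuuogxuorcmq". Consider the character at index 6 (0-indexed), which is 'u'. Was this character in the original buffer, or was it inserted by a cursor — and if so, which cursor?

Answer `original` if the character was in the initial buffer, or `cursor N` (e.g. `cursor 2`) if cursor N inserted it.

After op 1 (move_right): buffer="pzqogorcmq" (len 10), cursors c1@3 c2@5, authorship ..........
After op 2 (add_cursor(3)): buffer="pzqogorcmq" (len 10), cursors c1@3 c3@3 c2@5, authorship ..........
After op 3 (insert('x')): buffer="pzqxxogxorcmq" (len 13), cursors c1@5 c3@5 c2@8, authorship ...13..2.....
After op 4 (insert('u')): buffer="pzqxxuuogxuorcmq" (len 16), cursors c1@7 c3@7 c2@11, authorship ...1313..22.....
After op 5 (insert('a')): buffer="pzqxxuuaaogxuaorcmq" (len 19), cursors c1@9 c3@9 c2@14, authorship ...131313..222.....
After op 6 (delete): buffer="pzqxxuuogxuorcmq" (len 16), cursors c1@7 c3@7 c2@11, authorship ...1313..22.....
Authorship (.=original, N=cursor N): . . . 1 3 1 3 . . 2 2 . . . . .
Index 6: author = 3

Answer: cursor 3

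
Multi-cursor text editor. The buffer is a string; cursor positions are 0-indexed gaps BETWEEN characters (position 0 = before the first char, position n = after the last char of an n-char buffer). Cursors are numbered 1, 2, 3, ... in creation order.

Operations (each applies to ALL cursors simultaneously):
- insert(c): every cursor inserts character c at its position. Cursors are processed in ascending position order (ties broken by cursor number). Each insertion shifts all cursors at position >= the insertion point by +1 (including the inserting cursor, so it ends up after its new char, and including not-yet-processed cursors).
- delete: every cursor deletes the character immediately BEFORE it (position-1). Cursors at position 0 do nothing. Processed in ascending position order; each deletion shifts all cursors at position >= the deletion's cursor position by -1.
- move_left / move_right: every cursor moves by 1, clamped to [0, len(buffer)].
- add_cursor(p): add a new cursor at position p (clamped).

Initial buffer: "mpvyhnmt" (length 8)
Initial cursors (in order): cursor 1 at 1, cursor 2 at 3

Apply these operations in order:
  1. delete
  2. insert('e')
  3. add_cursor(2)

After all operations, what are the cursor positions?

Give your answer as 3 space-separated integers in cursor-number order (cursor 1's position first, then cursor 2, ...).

Answer: 1 3 2

Derivation:
After op 1 (delete): buffer="pyhnmt" (len 6), cursors c1@0 c2@1, authorship ......
After op 2 (insert('e')): buffer="epeyhnmt" (len 8), cursors c1@1 c2@3, authorship 1.2.....
After op 3 (add_cursor(2)): buffer="epeyhnmt" (len 8), cursors c1@1 c3@2 c2@3, authorship 1.2.....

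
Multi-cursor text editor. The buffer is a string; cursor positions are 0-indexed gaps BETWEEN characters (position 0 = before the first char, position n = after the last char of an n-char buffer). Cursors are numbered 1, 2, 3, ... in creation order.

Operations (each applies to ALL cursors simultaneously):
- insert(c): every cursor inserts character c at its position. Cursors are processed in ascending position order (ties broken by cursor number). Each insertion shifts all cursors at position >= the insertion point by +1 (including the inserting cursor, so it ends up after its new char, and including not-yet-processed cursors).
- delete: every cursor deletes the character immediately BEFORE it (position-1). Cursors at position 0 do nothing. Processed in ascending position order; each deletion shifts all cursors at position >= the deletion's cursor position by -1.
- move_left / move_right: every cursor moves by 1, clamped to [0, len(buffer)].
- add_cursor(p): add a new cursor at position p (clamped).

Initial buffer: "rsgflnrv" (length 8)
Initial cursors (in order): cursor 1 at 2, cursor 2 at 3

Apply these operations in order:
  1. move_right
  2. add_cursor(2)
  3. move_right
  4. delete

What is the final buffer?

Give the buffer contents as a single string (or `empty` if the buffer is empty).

Answer: rsnrv

Derivation:
After op 1 (move_right): buffer="rsgflnrv" (len 8), cursors c1@3 c2@4, authorship ........
After op 2 (add_cursor(2)): buffer="rsgflnrv" (len 8), cursors c3@2 c1@3 c2@4, authorship ........
After op 3 (move_right): buffer="rsgflnrv" (len 8), cursors c3@3 c1@4 c2@5, authorship ........
After op 4 (delete): buffer="rsnrv" (len 5), cursors c1@2 c2@2 c3@2, authorship .....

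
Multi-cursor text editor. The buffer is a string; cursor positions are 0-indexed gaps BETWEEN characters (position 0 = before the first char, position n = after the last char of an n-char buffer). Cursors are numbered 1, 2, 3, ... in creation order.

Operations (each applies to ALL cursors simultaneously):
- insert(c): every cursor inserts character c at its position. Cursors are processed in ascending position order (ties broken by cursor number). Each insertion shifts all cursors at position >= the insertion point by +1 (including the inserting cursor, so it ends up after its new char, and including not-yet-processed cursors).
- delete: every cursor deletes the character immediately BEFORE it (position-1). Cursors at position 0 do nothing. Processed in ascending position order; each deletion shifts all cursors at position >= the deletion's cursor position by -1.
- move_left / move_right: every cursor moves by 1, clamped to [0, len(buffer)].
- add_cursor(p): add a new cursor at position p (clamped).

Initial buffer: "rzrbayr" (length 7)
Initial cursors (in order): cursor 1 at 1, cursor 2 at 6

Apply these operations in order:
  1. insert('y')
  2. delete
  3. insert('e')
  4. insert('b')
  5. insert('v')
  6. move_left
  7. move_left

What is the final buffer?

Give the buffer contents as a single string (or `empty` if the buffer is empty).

Answer: rebvzrbayebvr

Derivation:
After op 1 (insert('y')): buffer="ryzrbayyr" (len 9), cursors c1@2 c2@8, authorship .1.....2.
After op 2 (delete): buffer="rzrbayr" (len 7), cursors c1@1 c2@6, authorship .......
After op 3 (insert('e')): buffer="rezrbayer" (len 9), cursors c1@2 c2@8, authorship .1.....2.
After op 4 (insert('b')): buffer="rebzrbayebr" (len 11), cursors c1@3 c2@10, authorship .11.....22.
After op 5 (insert('v')): buffer="rebvzrbayebvr" (len 13), cursors c1@4 c2@12, authorship .111.....222.
After op 6 (move_left): buffer="rebvzrbayebvr" (len 13), cursors c1@3 c2@11, authorship .111.....222.
After op 7 (move_left): buffer="rebvzrbayebvr" (len 13), cursors c1@2 c2@10, authorship .111.....222.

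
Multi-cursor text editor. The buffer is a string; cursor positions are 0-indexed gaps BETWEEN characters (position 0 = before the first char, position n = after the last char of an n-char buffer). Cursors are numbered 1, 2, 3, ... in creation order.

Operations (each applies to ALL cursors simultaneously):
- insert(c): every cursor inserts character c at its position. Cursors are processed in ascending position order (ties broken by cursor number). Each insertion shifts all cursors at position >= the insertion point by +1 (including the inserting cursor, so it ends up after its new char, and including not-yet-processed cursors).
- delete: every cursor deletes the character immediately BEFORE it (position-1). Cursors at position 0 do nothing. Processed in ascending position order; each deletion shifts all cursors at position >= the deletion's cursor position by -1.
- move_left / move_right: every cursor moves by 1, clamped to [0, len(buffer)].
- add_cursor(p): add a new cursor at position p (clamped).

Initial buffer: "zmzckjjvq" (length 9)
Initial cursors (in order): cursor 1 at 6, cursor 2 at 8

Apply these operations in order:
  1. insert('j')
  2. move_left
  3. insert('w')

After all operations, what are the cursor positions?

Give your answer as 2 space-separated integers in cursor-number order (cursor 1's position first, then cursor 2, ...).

Answer: 7 11

Derivation:
After op 1 (insert('j')): buffer="zmzckjjjvjq" (len 11), cursors c1@7 c2@10, authorship ......1..2.
After op 2 (move_left): buffer="zmzckjjjvjq" (len 11), cursors c1@6 c2@9, authorship ......1..2.
After op 3 (insert('w')): buffer="zmzckjwjjvwjq" (len 13), cursors c1@7 c2@11, authorship ......11..22.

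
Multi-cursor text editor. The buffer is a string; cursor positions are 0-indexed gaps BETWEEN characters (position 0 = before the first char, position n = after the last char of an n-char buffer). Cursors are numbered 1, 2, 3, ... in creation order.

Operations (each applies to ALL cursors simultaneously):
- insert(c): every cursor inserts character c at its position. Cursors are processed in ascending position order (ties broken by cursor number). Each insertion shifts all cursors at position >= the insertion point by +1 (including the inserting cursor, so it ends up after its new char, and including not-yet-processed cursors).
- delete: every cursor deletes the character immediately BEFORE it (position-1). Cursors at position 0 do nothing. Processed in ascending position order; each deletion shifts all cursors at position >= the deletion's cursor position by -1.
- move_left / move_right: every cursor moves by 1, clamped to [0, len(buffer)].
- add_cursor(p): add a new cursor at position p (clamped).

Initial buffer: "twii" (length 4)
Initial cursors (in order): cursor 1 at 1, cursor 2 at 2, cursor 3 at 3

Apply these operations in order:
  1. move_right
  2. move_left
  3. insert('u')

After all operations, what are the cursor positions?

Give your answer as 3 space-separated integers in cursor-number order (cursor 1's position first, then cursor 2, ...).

Answer: 2 4 6

Derivation:
After op 1 (move_right): buffer="twii" (len 4), cursors c1@2 c2@3 c3@4, authorship ....
After op 2 (move_left): buffer="twii" (len 4), cursors c1@1 c2@2 c3@3, authorship ....
After op 3 (insert('u')): buffer="tuwuiui" (len 7), cursors c1@2 c2@4 c3@6, authorship .1.2.3.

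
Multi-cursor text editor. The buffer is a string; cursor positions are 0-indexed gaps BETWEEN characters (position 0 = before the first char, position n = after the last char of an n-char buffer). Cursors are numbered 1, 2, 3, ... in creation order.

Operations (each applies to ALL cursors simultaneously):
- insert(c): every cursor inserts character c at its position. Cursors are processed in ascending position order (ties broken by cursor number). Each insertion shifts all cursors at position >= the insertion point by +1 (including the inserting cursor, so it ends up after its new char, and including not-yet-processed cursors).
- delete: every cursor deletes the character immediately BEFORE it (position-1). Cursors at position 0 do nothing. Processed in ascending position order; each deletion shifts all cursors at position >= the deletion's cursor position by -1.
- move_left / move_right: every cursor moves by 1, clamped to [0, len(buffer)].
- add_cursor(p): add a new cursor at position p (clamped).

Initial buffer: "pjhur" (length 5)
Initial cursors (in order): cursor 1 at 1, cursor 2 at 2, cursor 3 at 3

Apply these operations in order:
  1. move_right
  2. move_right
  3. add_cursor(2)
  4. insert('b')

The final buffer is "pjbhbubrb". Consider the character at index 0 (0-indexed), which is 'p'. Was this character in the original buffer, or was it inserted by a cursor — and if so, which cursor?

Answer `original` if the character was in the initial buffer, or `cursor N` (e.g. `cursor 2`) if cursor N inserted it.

Answer: original

Derivation:
After op 1 (move_right): buffer="pjhur" (len 5), cursors c1@2 c2@3 c3@4, authorship .....
After op 2 (move_right): buffer="pjhur" (len 5), cursors c1@3 c2@4 c3@5, authorship .....
After op 3 (add_cursor(2)): buffer="pjhur" (len 5), cursors c4@2 c1@3 c2@4 c3@5, authorship .....
After op 4 (insert('b')): buffer="pjbhbubrb" (len 9), cursors c4@3 c1@5 c2@7 c3@9, authorship ..4.1.2.3
Authorship (.=original, N=cursor N): . . 4 . 1 . 2 . 3
Index 0: author = original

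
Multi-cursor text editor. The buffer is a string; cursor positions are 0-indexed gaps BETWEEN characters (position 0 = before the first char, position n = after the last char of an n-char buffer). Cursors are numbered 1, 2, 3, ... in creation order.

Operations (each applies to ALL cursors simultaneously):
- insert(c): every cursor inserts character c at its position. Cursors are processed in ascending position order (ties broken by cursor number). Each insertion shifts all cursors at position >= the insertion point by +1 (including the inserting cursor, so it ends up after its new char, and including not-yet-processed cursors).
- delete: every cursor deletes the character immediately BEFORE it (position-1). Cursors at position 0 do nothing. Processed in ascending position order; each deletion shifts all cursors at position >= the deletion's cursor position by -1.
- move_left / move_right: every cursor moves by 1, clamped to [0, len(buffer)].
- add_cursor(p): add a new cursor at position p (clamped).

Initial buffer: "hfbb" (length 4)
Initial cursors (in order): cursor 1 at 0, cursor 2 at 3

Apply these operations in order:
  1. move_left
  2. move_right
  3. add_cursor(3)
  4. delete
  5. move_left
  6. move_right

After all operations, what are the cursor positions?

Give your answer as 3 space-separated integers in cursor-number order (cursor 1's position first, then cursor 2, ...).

Answer: 1 1 1

Derivation:
After op 1 (move_left): buffer="hfbb" (len 4), cursors c1@0 c2@2, authorship ....
After op 2 (move_right): buffer="hfbb" (len 4), cursors c1@1 c2@3, authorship ....
After op 3 (add_cursor(3)): buffer="hfbb" (len 4), cursors c1@1 c2@3 c3@3, authorship ....
After op 4 (delete): buffer="b" (len 1), cursors c1@0 c2@0 c3@0, authorship .
After op 5 (move_left): buffer="b" (len 1), cursors c1@0 c2@0 c3@0, authorship .
After op 6 (move_right): buffer="b" (len 1), cursors c1@1 c2@1 c3@1, authorship .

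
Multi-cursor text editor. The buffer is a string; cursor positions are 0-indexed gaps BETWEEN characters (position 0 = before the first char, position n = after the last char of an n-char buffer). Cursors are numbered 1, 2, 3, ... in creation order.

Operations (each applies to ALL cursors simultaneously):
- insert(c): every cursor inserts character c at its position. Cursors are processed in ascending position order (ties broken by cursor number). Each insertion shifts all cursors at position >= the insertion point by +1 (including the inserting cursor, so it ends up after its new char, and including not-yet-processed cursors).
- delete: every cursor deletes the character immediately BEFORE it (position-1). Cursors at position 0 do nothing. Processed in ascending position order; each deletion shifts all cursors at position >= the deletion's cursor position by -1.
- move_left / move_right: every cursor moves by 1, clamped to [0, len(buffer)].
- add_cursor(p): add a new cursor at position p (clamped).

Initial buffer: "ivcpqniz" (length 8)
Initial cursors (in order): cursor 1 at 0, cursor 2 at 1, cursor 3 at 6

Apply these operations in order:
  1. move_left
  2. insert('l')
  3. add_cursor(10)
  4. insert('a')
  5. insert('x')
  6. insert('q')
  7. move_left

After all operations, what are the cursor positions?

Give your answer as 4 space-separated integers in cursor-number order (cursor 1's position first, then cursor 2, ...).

After op 1 (move_left): buffer="ivcpqniz" (len 8), cursors c1@0 c2@0 c3@5, authorship ........
After op 2 (insert('l')): buffer="llivcpqlniz" (len 11), cursors c1@2 c2@2 c3@8, authorship 12.....3...
After op 3 (add_cursor(10)): buffer="llivcpqlniz" (len 11), cursors c1@2 c2@2 c3@8 c4@10, authorship 12.....3...
After op 4 (insert('a')): buffer="llaaivcpqlaniaz" (len 15), cursors c1@4 c2@4 c3@11 c4@14, authorship 1212.....33..4.
After op 5 (insert('x')): buffer="llaaxxivcpqlaxniaxz" (len 19), cursors c1@6 c2@6 c3@14 c4@18, authorship 121212.....333..44.
After op 6 (insert('q')): buffer="llaaxxqqivcpqlaxqniaxqz" (len 23), cursors c1@8 c2@8 c3@17 c4@22, authorship 12121212.....3333..444.
After op 7 (move_left): buffer="llaaxxqqivcpqlaxqniaxqz" (len 23), cursors c1@7 c2@7 c3@16 c4@21, authorship 12121212.....3333..444.

Answer: 7 7 16 21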